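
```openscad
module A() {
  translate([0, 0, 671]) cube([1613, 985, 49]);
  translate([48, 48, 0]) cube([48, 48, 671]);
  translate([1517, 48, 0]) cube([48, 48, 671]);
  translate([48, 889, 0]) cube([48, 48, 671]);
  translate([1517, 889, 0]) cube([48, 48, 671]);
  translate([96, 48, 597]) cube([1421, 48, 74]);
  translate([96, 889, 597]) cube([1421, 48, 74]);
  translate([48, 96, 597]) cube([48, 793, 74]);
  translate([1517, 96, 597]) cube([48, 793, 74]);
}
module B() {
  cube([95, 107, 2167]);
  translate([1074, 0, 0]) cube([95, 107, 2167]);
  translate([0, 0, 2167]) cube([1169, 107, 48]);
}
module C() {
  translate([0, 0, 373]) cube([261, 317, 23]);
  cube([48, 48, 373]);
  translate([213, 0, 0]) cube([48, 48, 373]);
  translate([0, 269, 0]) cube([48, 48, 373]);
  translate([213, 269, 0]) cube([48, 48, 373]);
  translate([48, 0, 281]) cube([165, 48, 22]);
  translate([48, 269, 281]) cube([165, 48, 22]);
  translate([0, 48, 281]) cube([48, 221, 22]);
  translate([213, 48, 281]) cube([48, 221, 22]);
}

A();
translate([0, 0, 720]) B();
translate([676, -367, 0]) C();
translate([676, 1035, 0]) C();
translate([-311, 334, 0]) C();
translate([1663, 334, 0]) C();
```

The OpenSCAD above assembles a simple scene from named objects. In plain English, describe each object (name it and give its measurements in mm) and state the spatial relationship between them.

A is a rectangular dining table. The top is 1613×985×49 mm with its upper surface at z = 720 mm. It stands on four 48×48 mm square legs, each inset 48 mm from the nearest pair of top edges, running from the floor to the underside of the top. Four apron rails, 48 mm thick and 74 mm tall, run between adjacent legs with their top edges flush with the underside of the top and their outer faces flush with the legs' outer faces.

B is a rectangular door frame: two vertical jambs of 95×107 mm section, 2167 mm tall, with a clear opening 979 mm wide between their inner faces. A header 48 mm tall and 107 mm deep lies on top of the jambs and spans the full outside width.

C is a four-legged stool. The seat is a 261×317×23 mm slab whose top surface is at z = 396 mm; four square legs, each 48×48 mm in cross-section, run from the floor (z = 0) to the underside of the seat, each flush with a corner of the seat. Four stretchers, 48 mm wide and 22 mm tall, connect adjacent legs with their undersides at z = 281 mm, each running between the inner faces of the legs it joins and aligned with the legs' outer faces on the other axis.

The door frame is on top of the table. Four stools sit around the table at the −y, +y, −x, +x sides.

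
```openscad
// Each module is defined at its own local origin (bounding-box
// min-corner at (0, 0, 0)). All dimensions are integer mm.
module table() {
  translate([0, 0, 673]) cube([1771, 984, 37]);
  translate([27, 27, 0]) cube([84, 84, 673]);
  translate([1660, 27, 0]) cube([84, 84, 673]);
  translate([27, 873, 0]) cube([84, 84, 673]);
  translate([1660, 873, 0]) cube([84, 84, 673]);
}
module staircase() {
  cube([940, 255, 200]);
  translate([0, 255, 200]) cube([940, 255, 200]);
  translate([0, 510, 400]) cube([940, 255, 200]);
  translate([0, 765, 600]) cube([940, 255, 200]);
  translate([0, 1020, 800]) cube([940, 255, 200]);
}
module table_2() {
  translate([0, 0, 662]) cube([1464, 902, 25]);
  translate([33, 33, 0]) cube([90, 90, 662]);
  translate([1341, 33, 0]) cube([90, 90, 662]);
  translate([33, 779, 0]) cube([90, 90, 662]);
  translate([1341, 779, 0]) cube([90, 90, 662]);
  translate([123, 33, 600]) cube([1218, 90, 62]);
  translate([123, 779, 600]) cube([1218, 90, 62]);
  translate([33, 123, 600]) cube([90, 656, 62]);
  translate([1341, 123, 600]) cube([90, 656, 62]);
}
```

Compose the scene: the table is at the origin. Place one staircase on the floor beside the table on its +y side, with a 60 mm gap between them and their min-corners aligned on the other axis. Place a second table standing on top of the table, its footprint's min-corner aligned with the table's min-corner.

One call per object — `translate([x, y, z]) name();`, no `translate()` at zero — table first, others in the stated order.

table();
translate([0, 1044, 0]) staircase();
translate([0, 0, 710]) table_2();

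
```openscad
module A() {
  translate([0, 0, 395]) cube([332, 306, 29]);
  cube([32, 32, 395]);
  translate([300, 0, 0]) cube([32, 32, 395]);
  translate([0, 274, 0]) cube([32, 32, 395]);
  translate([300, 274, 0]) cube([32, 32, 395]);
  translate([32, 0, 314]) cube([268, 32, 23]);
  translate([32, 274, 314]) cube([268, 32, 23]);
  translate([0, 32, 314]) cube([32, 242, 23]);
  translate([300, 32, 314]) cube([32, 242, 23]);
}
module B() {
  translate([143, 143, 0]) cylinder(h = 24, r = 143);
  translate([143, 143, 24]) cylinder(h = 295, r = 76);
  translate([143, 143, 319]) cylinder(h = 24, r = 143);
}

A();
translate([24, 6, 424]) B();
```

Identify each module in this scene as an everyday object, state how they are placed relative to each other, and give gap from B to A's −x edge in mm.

The spool's min-x is at 24; the stool's min-x is 0; gap = 24 mm.

A is a stool. B is a spool. The spool is on top of the stool. The gap from the spool to the stool's −x edge is 24 mm.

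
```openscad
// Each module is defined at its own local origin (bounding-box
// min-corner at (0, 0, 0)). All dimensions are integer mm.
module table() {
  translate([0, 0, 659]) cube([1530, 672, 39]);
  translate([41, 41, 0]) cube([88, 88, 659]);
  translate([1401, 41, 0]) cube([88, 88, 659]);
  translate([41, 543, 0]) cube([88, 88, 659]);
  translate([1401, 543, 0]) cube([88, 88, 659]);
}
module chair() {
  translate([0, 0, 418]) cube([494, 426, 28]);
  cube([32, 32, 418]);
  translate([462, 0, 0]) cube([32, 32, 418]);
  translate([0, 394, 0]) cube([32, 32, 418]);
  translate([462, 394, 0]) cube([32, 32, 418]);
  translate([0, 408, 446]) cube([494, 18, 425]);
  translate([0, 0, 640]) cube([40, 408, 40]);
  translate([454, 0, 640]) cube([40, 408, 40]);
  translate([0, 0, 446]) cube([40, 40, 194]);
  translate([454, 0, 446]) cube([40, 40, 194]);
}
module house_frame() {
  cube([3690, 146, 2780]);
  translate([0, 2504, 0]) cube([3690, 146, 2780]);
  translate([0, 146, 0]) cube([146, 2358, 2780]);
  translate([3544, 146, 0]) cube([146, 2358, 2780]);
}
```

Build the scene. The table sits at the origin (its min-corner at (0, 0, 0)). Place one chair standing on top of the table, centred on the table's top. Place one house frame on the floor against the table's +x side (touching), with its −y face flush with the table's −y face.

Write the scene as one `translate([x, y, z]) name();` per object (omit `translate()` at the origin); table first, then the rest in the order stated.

table();
translate([518, 123, 698]) chair();
translate([1530, 0, 0]) house_frame();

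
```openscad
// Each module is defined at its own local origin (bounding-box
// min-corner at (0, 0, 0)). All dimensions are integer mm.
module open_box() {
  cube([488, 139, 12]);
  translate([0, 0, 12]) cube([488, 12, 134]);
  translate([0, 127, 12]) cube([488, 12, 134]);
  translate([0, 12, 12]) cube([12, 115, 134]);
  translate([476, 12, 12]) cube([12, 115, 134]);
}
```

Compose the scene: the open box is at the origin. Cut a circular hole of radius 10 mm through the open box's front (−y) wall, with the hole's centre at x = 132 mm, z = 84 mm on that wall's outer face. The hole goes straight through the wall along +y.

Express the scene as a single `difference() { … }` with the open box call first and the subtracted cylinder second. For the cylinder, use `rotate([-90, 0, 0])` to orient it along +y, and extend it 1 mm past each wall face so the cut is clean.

difference() {
  open_box();
  translate([132, -1, 84]) rotate([-90, 0, 0]) cylinder(h = 14, r = 10);
}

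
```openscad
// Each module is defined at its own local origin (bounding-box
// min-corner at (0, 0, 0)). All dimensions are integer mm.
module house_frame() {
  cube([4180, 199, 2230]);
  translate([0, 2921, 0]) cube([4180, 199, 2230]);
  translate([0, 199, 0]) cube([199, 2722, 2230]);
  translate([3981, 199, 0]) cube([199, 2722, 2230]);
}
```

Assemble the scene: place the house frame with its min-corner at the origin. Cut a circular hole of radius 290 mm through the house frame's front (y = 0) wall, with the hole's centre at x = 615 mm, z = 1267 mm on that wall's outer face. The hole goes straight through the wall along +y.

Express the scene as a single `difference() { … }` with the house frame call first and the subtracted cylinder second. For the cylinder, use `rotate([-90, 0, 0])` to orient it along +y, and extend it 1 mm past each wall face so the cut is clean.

difference() {
  house_frame();
  translate([615, -1, 1267]) rotate([-90, 0, 0]) cylinder(h = 201, r = 290);
}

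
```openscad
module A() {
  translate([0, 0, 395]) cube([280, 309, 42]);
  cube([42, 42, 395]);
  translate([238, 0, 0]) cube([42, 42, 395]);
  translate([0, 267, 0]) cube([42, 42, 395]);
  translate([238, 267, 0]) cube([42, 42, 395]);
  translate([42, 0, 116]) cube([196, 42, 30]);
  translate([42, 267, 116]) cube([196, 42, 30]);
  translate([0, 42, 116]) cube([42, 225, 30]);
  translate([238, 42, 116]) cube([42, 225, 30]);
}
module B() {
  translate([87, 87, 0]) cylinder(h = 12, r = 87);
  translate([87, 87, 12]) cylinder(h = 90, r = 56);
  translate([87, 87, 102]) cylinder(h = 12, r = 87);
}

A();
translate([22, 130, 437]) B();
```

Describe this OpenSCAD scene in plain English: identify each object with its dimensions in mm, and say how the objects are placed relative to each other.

A is a four-legged stool. The seat is a 280×309×42 mm slab whose top surface is at z = 437 mm; four square legs, each 42×42 mm in cross-section, run from the floor (z = 0) to the underside of the seat, each flush with a corner of the seat. Four stretchers, 42 mm wide and 30 mm tall, connect adjacent legs with their undersides at z = 116 mm, each running between the inner faces of the legs it joins and aligned with the legs' outer faces on the other axis.

B is a spool: two coaxial disc flanges of radius 87 mm and thickness 12 mm, joined by a core cylinder of radius 56 mm and height 90 mm. The lower flange rests on z = 0 and the three cylinders share a vertical axis.

The spool is on top of the stool.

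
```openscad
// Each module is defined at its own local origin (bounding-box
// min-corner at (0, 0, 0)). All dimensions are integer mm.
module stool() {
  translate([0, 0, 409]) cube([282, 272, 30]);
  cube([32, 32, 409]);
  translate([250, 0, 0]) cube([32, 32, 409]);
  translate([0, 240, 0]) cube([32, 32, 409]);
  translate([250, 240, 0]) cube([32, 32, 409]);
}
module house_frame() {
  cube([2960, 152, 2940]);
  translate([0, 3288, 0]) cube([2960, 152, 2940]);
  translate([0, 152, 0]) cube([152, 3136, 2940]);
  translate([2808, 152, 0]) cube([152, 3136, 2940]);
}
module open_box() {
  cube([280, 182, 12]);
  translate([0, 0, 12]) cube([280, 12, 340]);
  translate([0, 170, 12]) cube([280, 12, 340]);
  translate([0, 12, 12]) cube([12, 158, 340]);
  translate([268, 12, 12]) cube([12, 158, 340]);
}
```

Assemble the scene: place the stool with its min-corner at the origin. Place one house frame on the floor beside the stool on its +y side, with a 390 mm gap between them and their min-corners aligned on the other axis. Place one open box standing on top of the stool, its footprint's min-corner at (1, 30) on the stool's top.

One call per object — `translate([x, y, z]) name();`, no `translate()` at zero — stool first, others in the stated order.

stool();
translate([0, 662, 0]) house_frame();
translate([1, 30, 439]) open_box();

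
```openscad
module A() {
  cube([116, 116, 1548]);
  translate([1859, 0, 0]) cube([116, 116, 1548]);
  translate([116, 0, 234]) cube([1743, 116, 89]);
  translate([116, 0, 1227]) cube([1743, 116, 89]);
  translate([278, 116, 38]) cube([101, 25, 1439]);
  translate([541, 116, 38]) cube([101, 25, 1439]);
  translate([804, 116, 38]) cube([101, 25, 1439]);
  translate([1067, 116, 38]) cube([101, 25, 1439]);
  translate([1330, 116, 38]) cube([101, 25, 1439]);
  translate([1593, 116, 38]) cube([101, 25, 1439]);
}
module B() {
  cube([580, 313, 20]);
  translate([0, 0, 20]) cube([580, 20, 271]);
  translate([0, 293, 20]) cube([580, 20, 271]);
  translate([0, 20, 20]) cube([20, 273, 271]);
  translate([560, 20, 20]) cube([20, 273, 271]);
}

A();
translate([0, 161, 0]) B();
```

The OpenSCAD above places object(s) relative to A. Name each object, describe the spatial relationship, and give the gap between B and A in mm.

A is a fence section. B is an open box. The open box is on the floor beside the fence section on its +y side. The gap between the open box and the fence section is 20 mm.

The open box's nearest face is 20 mm from the fence section's +y face.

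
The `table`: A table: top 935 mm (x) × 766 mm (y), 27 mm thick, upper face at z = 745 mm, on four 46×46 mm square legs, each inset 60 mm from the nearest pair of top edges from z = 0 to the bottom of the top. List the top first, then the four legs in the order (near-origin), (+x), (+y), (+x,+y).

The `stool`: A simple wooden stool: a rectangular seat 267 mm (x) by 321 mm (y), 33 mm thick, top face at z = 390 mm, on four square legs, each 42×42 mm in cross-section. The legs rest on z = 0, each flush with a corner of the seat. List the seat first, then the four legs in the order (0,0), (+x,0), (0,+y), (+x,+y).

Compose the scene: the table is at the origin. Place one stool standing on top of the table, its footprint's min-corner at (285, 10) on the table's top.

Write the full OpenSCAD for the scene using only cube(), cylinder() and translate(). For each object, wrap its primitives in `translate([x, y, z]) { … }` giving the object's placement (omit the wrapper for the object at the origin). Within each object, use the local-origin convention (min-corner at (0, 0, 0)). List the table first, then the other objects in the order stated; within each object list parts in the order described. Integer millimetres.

translate([0, 0, 718]) cube([935, 766, 27]);
translate([60, 60, 0]) cube([46, 46, 718]);
translate([829, 60, 0]) cube([46, 46, 718]);
translate([60, 660, 0]) cube([46, 46, 718]);
translate([829, 660, 0]) cube([46, 46, 718]);
translate([285, 10, 745]) {
  translate([0, 0, 357]) cube([267, 321, 33]);
  cube([42, 42, 357]);
  translate([225, 0, 0]) cube([42, 42, 357]);
  translate([0, 279, 0]) cube([42, 42, 357]);
  translate([225, 279, 0]) cube([42, 42, 357]);
}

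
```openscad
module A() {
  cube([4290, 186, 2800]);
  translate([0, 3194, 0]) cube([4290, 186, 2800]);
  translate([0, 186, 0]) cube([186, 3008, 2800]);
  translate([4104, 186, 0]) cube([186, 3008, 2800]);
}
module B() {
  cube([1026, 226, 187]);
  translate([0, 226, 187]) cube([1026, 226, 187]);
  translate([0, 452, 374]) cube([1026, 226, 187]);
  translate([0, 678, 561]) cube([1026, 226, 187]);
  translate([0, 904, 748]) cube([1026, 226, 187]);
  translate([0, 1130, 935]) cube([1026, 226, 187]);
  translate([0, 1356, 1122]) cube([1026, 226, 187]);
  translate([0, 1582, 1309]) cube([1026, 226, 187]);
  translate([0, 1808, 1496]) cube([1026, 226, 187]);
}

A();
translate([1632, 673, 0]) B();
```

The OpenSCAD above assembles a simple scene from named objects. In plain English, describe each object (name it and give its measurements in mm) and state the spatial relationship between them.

A is a box-shaped house frame (walls only): outside footprint 4290×3380 mm, wall height 2800 mm, wall thickness 186 mm. The two y-facing walls run the full x-width; the two x-facing walls fit between the inner faces of the y-facing walls.

B is a straight staircase of 9 solid steps. Each step is 1026 mm wide (x), 226 mm deep (y, the going) and 187 mm tall (the rise). The first step rests on the floor; each subsequent step sits one going further in +y and one rise higher in +z, directly behind and above the previous step with no overlap.

The staircase sits inside the house frame, centred.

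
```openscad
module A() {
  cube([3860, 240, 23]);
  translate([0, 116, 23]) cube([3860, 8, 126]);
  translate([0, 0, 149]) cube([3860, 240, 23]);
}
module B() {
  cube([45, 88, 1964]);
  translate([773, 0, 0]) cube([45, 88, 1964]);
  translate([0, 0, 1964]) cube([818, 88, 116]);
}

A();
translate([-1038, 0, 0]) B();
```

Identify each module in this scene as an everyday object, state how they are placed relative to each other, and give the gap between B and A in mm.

A is an I-beam. B is a door frame. The door frame is on the floor beside the I-beam on its −x side. The gap between the door frame and the I-beam is 220 mm.

The door frame's nearest face is 220 mm from the I-beam's −x face.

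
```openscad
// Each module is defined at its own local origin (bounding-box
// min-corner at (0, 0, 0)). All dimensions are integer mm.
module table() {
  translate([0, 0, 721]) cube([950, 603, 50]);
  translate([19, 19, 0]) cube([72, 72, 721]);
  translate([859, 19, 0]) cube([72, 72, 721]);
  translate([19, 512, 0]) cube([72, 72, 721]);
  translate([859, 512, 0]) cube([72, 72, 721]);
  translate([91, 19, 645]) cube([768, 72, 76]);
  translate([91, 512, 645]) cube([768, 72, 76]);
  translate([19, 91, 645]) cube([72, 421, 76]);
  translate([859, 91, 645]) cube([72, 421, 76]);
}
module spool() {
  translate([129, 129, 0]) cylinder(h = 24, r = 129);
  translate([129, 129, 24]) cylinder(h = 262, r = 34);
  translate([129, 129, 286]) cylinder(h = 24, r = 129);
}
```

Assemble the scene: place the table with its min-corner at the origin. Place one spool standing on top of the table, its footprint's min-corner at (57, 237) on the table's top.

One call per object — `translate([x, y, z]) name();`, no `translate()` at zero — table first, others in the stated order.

table();
translate([57, 237, 771]) spool();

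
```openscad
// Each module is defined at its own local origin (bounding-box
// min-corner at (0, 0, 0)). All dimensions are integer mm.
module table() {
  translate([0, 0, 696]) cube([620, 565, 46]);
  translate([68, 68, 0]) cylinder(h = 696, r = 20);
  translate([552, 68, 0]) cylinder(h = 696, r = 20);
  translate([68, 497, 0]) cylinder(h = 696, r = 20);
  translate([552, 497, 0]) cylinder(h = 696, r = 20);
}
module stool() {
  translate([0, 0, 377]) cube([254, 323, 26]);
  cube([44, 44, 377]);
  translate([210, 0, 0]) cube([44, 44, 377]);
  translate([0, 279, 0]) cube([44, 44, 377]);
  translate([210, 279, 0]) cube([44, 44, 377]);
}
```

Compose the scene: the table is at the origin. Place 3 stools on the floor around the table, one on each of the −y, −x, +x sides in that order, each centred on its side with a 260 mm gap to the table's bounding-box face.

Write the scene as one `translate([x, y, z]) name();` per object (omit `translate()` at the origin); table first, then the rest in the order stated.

table();
translate([183, -583, 0]) stool();
translate([-514, 121, 0]) stool();
translate([880, 121, 0]) stool();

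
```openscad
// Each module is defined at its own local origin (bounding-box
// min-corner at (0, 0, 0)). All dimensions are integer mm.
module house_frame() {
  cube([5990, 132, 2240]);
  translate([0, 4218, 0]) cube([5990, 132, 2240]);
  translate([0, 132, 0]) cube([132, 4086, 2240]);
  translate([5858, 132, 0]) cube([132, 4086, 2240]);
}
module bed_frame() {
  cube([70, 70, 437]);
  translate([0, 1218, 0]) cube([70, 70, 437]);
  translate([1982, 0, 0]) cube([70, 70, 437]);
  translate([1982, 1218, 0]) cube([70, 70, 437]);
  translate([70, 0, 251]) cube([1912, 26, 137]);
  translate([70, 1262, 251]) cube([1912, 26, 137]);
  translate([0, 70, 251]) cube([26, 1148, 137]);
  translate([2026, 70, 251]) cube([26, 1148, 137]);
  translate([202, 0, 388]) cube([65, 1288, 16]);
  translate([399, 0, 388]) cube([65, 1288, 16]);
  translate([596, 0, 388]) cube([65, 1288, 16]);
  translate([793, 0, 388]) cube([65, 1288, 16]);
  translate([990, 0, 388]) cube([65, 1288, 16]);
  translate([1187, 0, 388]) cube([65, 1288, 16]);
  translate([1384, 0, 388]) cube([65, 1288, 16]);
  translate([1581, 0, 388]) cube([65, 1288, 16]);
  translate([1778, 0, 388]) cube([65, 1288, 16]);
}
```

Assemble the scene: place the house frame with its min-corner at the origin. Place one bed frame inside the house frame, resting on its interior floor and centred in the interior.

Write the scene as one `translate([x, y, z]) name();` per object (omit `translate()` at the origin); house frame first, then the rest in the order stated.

house_frame();
translate([1969, 1531, 0]) bed_frame();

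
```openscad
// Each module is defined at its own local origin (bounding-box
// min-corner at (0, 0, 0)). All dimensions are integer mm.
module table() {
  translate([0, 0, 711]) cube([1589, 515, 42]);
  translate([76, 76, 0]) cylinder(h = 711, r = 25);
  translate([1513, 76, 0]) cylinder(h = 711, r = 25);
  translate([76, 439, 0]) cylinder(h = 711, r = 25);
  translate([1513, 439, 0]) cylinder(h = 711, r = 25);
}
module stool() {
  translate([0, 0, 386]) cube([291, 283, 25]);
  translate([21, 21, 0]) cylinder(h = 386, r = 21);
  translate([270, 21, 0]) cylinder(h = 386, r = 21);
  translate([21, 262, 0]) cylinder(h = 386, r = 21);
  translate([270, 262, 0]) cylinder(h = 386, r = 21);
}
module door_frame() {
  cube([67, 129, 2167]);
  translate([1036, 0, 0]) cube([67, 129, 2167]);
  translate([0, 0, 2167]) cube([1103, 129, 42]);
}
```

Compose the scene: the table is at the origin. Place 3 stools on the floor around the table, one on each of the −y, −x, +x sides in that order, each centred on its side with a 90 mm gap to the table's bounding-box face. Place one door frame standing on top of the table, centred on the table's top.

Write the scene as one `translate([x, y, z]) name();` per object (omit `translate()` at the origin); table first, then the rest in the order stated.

table();
translate([649, -373, 0]) stool();
translate([-381, 116, 0]) stool();
translate([1679, 116, 0]) stool();
translate([243, 193, 753]) door_frame();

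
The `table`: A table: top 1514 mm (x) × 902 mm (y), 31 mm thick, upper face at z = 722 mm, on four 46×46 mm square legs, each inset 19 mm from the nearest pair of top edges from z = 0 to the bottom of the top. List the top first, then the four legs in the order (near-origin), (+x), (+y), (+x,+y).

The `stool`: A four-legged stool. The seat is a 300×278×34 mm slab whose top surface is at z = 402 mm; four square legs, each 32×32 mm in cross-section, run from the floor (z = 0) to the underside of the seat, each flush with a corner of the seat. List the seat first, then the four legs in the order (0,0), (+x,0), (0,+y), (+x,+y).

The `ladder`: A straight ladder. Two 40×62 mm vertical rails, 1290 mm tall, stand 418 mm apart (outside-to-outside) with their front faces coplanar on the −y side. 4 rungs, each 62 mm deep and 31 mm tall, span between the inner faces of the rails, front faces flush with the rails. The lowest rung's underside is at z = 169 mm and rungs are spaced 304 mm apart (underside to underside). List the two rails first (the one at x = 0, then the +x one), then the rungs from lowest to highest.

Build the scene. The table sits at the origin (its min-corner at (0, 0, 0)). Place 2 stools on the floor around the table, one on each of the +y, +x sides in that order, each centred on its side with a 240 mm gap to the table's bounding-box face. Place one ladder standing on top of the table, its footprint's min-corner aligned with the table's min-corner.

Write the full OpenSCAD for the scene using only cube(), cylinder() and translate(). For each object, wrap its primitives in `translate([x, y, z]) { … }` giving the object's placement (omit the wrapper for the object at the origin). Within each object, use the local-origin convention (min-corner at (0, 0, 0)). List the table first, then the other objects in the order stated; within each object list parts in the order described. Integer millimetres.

translate([0, 0, 691]) cube([1514, 902, 31]);
translate([19, 19, 0]) cube([46, 46, 691]);
translate([1449, 19, 0]) cube([46, 46, 691]);
translate([19, 837, 0]) cube([46, 46, 691]);
translate([1449, 837, 0]) cube([46, 46, 691]);
translate([607, 1142, 0]) {
  translate([0, 0, 368]) cube([300, 278, 34]);
  cube([32, 32, 368]);
  translate([268, 0, 0]) cube([32, 32, 368]);
  translate([0, 246, 0]) cube([32, 32, 368]);
  translate([268, 246, 0]) cube([32, 32, 368]);
}
translate([1754, 312, 0]) {
  translate([0, 0, 368]) cube([300, 278, 34]);
  cube([32, 32, 368]);
  translate([268, 0, 0]) cube([32, 32, 368]);
  translate([0, 246, 0]) cube([32, 32, 368]);
  translate([268, 246, 0]) cube([32, 32, 368]);
}
translate([0, 0, 722]) {
  cube([40, 62, 1290]);
  translate([378, 0, 0]) cube([40, 62, 1290]);
  translate([40, 0, 169]) cube([338, 62, 31]);
  translate([40, 0, 473]) cube([338, 62, 31]);
  translate([40, 0, 777]) cube([338, 62, 31]);
  translate([40, 0, 1081]) cube([338, 62, 31]);
}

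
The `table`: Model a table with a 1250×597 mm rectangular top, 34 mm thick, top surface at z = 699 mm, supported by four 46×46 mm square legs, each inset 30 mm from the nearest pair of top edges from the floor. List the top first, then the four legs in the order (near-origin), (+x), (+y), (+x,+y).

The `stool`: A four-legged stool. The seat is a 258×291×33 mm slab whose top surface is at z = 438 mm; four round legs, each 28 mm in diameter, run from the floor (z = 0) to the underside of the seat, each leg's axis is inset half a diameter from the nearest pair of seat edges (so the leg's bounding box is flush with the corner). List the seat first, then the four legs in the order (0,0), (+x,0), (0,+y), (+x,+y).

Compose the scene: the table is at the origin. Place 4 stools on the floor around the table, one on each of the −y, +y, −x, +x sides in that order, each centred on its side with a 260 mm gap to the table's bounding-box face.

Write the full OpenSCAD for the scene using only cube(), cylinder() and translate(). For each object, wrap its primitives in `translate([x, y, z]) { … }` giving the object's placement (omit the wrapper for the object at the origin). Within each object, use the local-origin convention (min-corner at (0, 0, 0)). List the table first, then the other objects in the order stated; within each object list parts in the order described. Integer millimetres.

translate([0, 0, 665]) cube([1250, 597, 34]);
translate([30, 30, 0]) cube([46, 46, 665]);
translate([1174, 30, 0]) cube([46, 46, 665]);
translate([30, 521, 0]) cube([46, 46, 665]);
translate([1174, 521, 0]) cube([46, 46, 665]);
translate([496, -551, 0]) {
  translate([0, 0, 405]) cube([258, 291, 33]);
  translate([14, 14, 0]) cylinder(h = 405, r = 14);
  translate([244, 14, 0]) cylinder(h = 405, r = 14);
  translate([14, 277, 0]) cylinder(h = 405, r = 14);
  translate([244, 277, 0]) cylinder(h = 405, r = 14);
}
translate([496, 857, 0]) {
  translate([0, 0, 405]) cube([258, 291, 33]);
  translate([14, 14, 0]) cylinder(h = 405, r = 14);
  translate([244, 14, 0]) cylinder(h = 405, r = 14);
  translate([14, 277, 0]) cylinder(h = 405, r = 14);
  translate([244, 277, 0]) cylinder(h = 405, r = 14);
}
translate([-518, 153, 0]) {
  translate([0, 0, 405]) cube([258, 291, 33]);
  translate([14, 14, 0]) cylinder(h = 405, r = 14);
  translate([244, 14, 0]) cylinder(h = 405, r = 14);
  translate([14, 277, 0]) cylinder(h = 405, r = 14);
  translate([244, 277, 0]) cylinder(h = 405, r = 14);
}
translate([1510, 153, 0]) {
  translate([0, 0, 405]) cube([258, 291, 33]);
  translate([14, 14, 0]) cylinder(h = 405, r = 14);
  translate([244, 14, 0]) cylinder(h = 405, r = 14);
  translate([14, 277, 0]) cylinder(h = 405, r = 14);
  translate([244, 277, 0]) cylinder(h = 405, r = 14);
}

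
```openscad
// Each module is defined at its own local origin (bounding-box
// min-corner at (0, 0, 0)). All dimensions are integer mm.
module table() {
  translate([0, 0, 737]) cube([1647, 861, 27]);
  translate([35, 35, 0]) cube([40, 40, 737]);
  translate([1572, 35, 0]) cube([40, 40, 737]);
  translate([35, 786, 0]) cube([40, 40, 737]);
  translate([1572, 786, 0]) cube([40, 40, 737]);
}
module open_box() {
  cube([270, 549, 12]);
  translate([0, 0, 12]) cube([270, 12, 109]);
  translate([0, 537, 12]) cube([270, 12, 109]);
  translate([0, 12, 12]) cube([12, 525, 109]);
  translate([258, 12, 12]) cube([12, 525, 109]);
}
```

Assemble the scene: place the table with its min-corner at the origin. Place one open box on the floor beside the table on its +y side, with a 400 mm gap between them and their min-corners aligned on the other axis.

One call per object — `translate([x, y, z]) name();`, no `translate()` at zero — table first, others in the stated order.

table();
translate([0, 1261, 0]) open_box();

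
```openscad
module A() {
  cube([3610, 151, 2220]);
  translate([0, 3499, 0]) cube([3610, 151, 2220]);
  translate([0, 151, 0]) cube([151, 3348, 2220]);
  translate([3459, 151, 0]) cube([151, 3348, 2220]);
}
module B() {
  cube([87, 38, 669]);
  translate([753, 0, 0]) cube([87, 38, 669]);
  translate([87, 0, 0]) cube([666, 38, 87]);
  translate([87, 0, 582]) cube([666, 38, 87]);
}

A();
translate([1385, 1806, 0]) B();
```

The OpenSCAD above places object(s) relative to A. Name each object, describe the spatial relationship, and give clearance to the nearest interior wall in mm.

Clearances: x = 1234, y = 1655; minimum 1234 mm.

A is a house frame. B is a picture frame. The picture frame sits inside the house frame, centred. The clearance to the nearest interior wall is 1234 mm.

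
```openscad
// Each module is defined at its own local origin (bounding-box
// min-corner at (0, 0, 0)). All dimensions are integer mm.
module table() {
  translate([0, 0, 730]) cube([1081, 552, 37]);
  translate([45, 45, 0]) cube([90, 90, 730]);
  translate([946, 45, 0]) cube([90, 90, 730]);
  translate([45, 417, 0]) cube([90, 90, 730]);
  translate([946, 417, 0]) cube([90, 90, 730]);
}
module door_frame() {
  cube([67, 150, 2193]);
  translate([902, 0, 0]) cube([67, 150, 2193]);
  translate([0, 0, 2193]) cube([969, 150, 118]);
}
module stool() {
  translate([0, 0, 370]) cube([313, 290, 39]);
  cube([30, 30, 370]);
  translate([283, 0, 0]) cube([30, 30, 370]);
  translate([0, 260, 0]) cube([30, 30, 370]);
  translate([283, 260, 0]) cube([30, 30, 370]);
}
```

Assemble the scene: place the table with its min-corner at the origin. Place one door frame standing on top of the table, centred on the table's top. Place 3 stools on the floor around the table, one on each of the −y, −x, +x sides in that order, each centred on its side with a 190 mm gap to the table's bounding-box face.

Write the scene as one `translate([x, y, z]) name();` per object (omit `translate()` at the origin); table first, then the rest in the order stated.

table();
translate([56, 201, 767]) door_frame();
translate([384, -480, 0]) stool();
translate([-503, 131, 0]) stool();
translate([1271, 131, 0]) stool();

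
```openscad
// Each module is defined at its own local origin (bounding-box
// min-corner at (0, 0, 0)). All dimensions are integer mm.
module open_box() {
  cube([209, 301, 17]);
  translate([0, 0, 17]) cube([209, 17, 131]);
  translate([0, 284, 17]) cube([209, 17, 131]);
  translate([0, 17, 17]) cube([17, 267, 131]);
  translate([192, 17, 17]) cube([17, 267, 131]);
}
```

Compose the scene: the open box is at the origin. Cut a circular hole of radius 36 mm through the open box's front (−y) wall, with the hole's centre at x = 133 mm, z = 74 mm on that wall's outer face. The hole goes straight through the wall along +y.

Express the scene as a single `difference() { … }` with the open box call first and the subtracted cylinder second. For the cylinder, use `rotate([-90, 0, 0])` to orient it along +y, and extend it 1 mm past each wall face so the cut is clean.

difference() {
  open_box();
  translate([133, -1, 74]) rotate([-90, 0, 0]) cylinder(h = 19, r = 36);
}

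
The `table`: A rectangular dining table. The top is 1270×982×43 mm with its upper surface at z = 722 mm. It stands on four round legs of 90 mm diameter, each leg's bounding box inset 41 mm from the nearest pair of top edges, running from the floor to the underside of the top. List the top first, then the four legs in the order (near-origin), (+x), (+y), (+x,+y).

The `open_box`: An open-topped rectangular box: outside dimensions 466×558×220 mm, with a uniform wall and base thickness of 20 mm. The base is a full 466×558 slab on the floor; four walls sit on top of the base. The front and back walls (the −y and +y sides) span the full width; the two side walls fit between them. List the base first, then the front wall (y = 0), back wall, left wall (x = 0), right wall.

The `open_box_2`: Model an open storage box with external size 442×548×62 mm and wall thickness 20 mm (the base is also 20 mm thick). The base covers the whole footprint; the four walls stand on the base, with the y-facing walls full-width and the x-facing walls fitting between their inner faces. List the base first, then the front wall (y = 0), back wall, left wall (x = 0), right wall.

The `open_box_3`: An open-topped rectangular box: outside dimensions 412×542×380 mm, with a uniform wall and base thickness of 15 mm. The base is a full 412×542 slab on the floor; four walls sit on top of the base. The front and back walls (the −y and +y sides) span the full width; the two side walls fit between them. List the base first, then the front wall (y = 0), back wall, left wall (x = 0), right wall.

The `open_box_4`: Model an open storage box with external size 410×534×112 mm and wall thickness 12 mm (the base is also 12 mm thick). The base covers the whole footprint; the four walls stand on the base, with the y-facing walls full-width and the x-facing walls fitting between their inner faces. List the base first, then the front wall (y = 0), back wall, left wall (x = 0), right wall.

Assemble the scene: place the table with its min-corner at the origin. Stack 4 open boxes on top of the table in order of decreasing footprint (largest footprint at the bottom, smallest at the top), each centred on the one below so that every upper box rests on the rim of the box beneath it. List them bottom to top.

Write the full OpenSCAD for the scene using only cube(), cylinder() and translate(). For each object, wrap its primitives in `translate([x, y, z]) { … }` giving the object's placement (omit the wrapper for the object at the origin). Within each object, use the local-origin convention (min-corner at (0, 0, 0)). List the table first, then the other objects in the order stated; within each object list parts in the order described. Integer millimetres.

translate([0, 0, 679]) cube([1270, 982, 43]);
translate([86, 86, 0]) cylinder(h = 679, r = 45);
translate([1184, 86, 0]) cylinder(h = 679, r = 45);
translate([86, 896, 0]) cylinder(h = 679, r = 45);
translate([1184, 896, 0]) cylinder(h = 679, r = 45);
translate([402, 212, 722]) {
  cube([466, 558, 20]);
  translate([0, 0, 20]) cube([466, 20, 200]);
  translate([0, 538, 20]) cube([466, 20, 200]);
  translate([0, 20, 20]) cube([20, 518, 200]);
  translate([446, 20, 20]) cube([20, 518, 200]);
}
translate([414, 217, 942]) {
  cube([442, 548, 20]);
  translate([0, 0, 20]) cube([442, 20, 42]);
  translate([0, 528, 20]) cube([442, 20, 42]);
  translate([0, 20, 20]) cube([20, 508, 42]);
  translate([422, 20, 20]) cube([20, 508, 42]);
}
translate([429, 220, 1004]) {
  cube([412, 542, 15]);
  translate([0, 0, 15]) cube([412, 15, 365]);
  translate([0, 527, 15]) cube([412, 15, 365]);
  translate([0, 15, 15]) cube([15, 512, 365]);
  translate([397, 15, 15]) cube([15, 512, 365]);
}
translate([430, 224, 1384]) {
  cube([410, 534, 12]);
  translate([0, 0, 12]) cube([410, 12, 100]);
  translate([0, 522, 12]) cube([410, 12, 100]);
  translate([0, 12, 12]) cube([12, 510, 100]);
  translate([398, 12, 12]) cube([12, 510, 100]);
}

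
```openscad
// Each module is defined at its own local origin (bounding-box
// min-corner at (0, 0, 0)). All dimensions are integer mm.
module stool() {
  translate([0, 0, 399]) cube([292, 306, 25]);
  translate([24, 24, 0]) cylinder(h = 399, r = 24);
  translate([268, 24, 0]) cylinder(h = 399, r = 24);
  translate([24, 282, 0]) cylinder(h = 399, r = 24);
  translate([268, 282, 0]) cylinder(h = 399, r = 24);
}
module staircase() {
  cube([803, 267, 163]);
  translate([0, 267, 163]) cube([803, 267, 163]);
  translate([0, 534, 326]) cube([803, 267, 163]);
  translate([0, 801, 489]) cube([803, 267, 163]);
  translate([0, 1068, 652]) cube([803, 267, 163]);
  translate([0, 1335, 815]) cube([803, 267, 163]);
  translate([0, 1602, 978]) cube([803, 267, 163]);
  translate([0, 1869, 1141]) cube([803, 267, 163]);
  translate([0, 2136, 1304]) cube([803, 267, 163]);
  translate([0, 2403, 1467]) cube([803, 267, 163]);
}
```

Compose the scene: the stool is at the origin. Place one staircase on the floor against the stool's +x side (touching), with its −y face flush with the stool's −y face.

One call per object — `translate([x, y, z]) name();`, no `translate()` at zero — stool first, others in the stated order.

stool();
translate([292, 0, 0]) staircase();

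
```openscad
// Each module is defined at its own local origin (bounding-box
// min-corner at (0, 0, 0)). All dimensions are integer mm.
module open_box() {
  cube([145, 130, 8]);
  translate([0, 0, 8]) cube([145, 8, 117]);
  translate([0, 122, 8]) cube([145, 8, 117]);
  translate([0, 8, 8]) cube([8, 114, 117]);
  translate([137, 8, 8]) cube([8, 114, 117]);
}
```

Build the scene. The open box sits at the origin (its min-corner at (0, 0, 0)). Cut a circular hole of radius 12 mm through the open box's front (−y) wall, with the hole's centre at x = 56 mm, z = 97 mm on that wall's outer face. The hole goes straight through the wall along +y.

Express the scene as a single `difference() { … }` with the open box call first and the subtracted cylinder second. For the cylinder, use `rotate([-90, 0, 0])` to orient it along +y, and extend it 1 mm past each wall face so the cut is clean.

difference() {
  open_box();
  translate([56, -1, 97]) rotate([-90, 0, 0]) cylinder(h = 10, r = 12);
}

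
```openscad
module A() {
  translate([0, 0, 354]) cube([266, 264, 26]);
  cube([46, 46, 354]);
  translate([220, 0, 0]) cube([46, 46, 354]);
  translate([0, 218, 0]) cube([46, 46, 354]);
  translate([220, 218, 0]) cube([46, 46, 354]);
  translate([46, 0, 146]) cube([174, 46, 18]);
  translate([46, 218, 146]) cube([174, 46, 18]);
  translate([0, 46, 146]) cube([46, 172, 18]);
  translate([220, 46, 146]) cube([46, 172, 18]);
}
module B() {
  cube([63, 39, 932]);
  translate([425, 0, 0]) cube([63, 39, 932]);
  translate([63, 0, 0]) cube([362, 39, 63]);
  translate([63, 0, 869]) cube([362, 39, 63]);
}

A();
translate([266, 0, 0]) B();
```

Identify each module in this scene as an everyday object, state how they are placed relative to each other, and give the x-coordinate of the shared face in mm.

The stool's +x face and the picture frame's −x face are both at x = 266 mm.

A is a stool. B is a picture frame. The picture frame is against the stool's +x side, with their −y faces flush. The x-coordinate of the shared face is 266 mm.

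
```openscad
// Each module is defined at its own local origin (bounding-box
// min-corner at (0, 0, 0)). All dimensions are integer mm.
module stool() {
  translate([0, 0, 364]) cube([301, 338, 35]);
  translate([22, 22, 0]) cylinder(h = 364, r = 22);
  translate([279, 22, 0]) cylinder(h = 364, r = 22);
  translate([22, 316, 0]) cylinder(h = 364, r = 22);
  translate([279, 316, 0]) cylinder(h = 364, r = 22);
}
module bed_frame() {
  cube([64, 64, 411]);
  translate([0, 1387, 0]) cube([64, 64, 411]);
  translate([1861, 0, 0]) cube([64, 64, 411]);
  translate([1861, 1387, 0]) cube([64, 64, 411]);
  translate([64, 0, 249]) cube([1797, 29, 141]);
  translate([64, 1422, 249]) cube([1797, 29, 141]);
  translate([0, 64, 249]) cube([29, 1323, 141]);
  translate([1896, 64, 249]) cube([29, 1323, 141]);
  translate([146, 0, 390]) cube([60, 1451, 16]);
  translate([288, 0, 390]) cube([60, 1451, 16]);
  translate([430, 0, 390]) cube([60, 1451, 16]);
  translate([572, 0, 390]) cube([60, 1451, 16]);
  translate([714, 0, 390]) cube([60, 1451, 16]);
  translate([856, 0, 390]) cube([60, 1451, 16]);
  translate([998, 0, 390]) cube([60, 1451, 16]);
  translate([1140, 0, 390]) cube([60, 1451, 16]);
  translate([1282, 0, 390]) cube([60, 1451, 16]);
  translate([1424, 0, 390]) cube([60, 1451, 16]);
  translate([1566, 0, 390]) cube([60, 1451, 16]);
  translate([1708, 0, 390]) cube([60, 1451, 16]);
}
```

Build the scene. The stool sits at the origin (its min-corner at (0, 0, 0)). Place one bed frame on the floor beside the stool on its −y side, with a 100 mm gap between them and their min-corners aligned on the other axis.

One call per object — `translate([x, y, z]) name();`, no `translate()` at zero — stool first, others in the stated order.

stool();
translate([0, -1551, 0]) bed_frame();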